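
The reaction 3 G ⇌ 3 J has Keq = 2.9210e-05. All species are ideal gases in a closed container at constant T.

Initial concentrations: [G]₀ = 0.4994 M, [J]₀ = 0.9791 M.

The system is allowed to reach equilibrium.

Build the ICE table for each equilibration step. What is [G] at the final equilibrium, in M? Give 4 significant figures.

[G]_eq = 1.434 M

Q₀ = 7.536 vs Keq = 2.9210e-05 ⇒ Q>K, reverse
Step 1:
                   G          J
  init        0.4994     0.9791
  Δ           0.9349    -0.9349
  eq           1.434    0.04417
  solve Keq expr → x = -0.3116; check Q = 2.9210e-05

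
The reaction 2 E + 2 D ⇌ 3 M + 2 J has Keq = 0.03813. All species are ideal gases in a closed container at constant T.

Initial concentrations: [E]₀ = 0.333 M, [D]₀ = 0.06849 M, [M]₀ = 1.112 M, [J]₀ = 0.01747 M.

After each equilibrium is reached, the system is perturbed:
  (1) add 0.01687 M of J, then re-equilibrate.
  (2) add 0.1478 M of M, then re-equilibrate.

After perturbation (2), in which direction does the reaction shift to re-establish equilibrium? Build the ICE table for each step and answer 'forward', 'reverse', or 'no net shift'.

Q₀ = 0.8068 vs Keq = 0.03813 ⇒ Q>K, reverse
Step 1:
                  E         D         M         J
  Initial     0.333   0.06849     1.112   0.01747
  Change    0.01268   0.01268  -0.01901  -0.01268
  Equil      0.3457   0.08117     1.093  0.004795
  solve Keq expr → x = -0.006338; check Q = 0.03813
Then add 0.01687 M of J.
Step 2:
                  E         D         M         J
  Initial    0.3457   0.08117     1.093   0.02166
  Change     0.0155    0.0155  -0.02325   -0.0155
  Equil      0.3612   0.09667      1.07  0.006162
  solve Keq expr → x = -0.007751; check Q = 0.03813
Then add 0.1478 M of M.
Step 3:
                  E         D         M         J
  Initial    0.3612   0.09667     1.218  0.006162
  Change    0.00101   0.00101 -0.001515  -0.00101
  Equil      0.3622   0.09768     1.216  0.005152
  solve Keq expr → x = -5.0514e-04; check Q = 0.03813

Direction: reverse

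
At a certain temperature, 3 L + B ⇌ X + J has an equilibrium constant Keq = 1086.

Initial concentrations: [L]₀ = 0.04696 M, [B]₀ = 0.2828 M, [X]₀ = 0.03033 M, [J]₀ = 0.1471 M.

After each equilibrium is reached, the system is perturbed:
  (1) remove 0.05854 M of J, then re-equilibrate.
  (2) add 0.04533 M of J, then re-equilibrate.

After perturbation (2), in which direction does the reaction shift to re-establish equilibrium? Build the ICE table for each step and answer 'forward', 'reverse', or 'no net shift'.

Direction: reverse

Q₀ = 152.3 vs Keq = 1086 ⇒ Q<K, forward
Step 1:
                   L          B          X          J
  init       0.04696     0.2828    0.03033     0.1471
  Δ         -0.02026  -0.006754   0.006754   0.006754
  eq          0.0267      0.276    0.03708     0.1539
  solve Keq expr → x = 0.006754; check Q = 1086
Then remove 0.05854 M of J.
Step 2:
                   L          B          X          J
  init        0.0267      0.276    0.03708    0.09531
  Δ        -0.003569   -0.00119    0.00119    0.00119
  eq         0.02313     0.2749    0.03827     0.0965
  solve Keq expr → x = 0.00119; check Q = 1086
Then add 0.04533 M of J.
Step 3:
                   L          B          X          J
  init       0.02313     0.2749    0.03827     0.1418
  Δ         0.002859 9.5306e-04 -9.5306e-04 -9.5306e-04
  eq         0.02599     0.2758    0.03732     0.1409
  solve Keq expr → x = -9.5306e-04; check Q = 1086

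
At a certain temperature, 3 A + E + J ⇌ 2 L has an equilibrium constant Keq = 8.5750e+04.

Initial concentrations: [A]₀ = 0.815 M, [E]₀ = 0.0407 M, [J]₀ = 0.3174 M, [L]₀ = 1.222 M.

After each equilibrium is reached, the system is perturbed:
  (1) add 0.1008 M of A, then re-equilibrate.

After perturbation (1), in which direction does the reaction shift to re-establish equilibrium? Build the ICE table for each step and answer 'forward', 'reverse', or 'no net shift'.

Direction: forward

Q₀ = 213.5 vs Keq = 8.5750e+04 ⇒ Q<K, forward
Step 1:
                    A           E           J           L
  Initial       0.815      0.0407      0.3174       1.222
  Change      -0.1215    -0.04049    -0.04049     0.08097
  Equil        0.6935  2.1432e-04      0.2769       1.303
  solve Keq expr → x = 0.04049; check Q = 8.5750e+04
Then add 0.1008 M of A.
Step 2:
                    A           E           J           L
  Initial      0.7943  2.1432e-04      0.2769       1.303
  Change  -2.1448e-04 -7.1492e-05 -7.1492e-05  1.4298e-04
  Equil        0.7941  1.4283e-04      0.2768       1.303
  solve Keq expr → x = 7.1492e-05; check Q = 8.5750e+04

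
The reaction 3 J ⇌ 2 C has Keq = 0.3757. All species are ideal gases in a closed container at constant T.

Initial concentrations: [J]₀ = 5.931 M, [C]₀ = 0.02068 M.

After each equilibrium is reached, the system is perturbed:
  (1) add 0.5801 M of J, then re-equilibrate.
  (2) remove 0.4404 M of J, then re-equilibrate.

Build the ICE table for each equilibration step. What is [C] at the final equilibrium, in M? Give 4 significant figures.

[C]_eq = 2.408 M

Q₀ = 2.0498e-06 vs Keq = 0.3757 ⇒ Q<K, forward
Step 1:
                   J          C
  Initial      5.931    0.02068
  Change      -3.485      2.324
  Equil        2.446      2.344
  solve Keq expr → x = 1.162; check Q = 0.3757
Then add 0.5801 M of J.
Step 2:
                   J          C
  Initial      3.026      2.344
  Change     -0.3986     0.2657
  Equil        2.627       2.61
  solve Keq expr → x = 0.1329; check Q = 0.3757
Then remove 0.4404 M of J.
Step 3:
                   J          C
  Initial      2.187       2.61
  Change       0.303     -0.202
  Equil         2.49      2.408
  solve Keq expr → x = -0.101; check Q = 0.3757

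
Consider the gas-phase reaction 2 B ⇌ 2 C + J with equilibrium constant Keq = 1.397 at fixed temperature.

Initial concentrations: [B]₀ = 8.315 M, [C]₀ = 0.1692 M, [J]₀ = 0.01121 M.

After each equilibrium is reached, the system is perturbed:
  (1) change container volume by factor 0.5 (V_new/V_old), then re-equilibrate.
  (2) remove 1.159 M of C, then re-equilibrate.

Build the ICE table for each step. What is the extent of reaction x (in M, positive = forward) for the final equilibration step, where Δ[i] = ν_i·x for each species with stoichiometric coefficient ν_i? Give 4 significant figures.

Q₀ = 4.6418e-06 vs Keq = 1.397 ⇒ Q<K, forward
Step 1:
                   B          C          J
  Initial      8.315     0.1692    0.01121
  Change      -3.754      3.754      1.877
  Equil        4.561      3.923      1.888
  solve Keq expr → x = 1.877; check Q = 1.397
Then change container volume by factor 0.5 (V_new/V_old).
Step 2:
                   B          C          J
  Initial      9.122      7.846      3.776
  Change       1.109     -1.109    -0.5546
  Equil        10.23      6.737      3.222
  solve Keq expr → x = -0.5546; check Q = 1.397
Then remove 1.159 M of C.
Step 3:
                   B          C          J
  Initial      10.23      5.578      3.222
  Change     -0.5457     0.5457     0.2728
  Equil        9.686      6.124      3.495
  solve Keq expr → x = 0.2728; check Q = 1.397

x = 0.2728 M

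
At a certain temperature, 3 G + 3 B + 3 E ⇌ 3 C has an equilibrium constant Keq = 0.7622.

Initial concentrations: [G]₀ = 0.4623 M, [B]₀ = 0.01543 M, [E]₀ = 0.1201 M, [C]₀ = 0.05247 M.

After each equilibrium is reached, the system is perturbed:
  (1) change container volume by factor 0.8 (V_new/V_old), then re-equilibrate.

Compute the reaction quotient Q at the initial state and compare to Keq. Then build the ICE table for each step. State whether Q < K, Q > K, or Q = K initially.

Q₀ = 2.2974e+05; Q > K (proceeds reverse)

Q₀ = 2.2974e+05 vs Keq = 0.7622 ⇒ Q>K, reverse
Step 1:
                    G           B           E           C
  I            0.4623     0.01543      0.1201     0.05247
  C           0.04755     0.04755     0.04755    -0.04755
  E            0.5099     0.06298      0.1677    0.004918
  solve Keq expr → x = -0.01585; check Q = 0.7622
Then change container volume by factor 0.8 (V_new/V_old).
Step 2:
                    G           B           E           C
  I            0.6373     0.07873      0.2096    0.006147
  C         -0.002929   -0.002929   -0.002929    0.002929
  E            0.6344      0.0758      0.2066    0.009076
  solve Keq expr → x = 9.7641e-04; check Q = 0.7622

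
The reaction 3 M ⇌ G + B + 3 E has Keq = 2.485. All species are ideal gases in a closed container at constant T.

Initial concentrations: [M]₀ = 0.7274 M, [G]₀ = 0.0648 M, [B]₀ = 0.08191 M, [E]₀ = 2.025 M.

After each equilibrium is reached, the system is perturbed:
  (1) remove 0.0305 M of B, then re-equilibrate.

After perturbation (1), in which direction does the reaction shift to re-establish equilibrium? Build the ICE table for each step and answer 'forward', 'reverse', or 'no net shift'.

Direction: forward

Q₀ = 0.1145 vs Keq = 2.485 ⇒ Q<K, forward
Step 1:
                  M         G         B         E
  I          0.7274    0.0648   0.08191     2.025
  C         -0.2446   0.08154   0.08154    0.2446
  E          0.4828    0.1463    0.1634      2.27
  solve Keq expr → x = 0.08154; check Q = 2.485
Then remove 0.0305 M of B.
Step 2:
                  M         G         B         E
  I          0.4828    0.1463    0.1329      2.27
  C        -0.01675  0.005582  0.005582   0.01675
  E           0.466    0.1519    0.1385     2.286
  solve Keq expr → x = 0.005582; check Q = 2.485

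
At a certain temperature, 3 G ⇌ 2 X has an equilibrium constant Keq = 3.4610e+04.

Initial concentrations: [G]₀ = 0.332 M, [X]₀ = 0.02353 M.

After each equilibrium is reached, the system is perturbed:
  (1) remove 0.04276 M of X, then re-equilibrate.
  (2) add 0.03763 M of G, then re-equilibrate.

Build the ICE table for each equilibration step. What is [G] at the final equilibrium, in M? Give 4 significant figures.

[G]_eq = 0.01117 M

Q₀ = 0.01513 vs Keq = 3.4610e+04 ⇒ Q<K, forward
Step 1:
                   G          X
  init         0.332    0.02353
  Δ          -0.3202     0.2135
  eq         0.01175      0.237
  solve Keq expr → x = 0.1067; check Q = 3.4610e+04
Then remove 0.04276 M of X.
Step 2:
                   G          X
  init       0.01175     0.1943
  Δ        -0.001426 9.5080e-04
  eq         0.01033     0.1952
  solve Keq expr → x = 4.7540e-04; check Q = 3.4610e+04
Then add 0.03763 M of G.
Step 3:
                   G          X
  init       0.04796     0.1952
  Δ         -0.03678    0.02452
  eq         0.01117     0.2197
  solve Keq expr → x = 0.01226; check Q = 3.4610e+04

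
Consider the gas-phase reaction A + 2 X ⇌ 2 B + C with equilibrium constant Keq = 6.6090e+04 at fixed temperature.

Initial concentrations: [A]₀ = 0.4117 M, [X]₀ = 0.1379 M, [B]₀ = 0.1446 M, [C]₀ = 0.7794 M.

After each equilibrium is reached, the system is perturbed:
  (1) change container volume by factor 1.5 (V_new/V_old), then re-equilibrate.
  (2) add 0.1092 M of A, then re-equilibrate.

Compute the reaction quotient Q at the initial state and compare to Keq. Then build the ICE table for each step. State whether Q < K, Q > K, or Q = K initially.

Q₀ = 2.082; Q < K (proceeds forward)

Q₀ = 2.082 vs Keq = 6.6090e+04 ⇒ Q<K, forward
Step 1:
                  A         X         B         C
  Initial    0.4117    0.1379    0.1446    0.7794
  Change   -0.06809   -0.1362    0.1362   0.06809
  Equil      0.3436  0.001715    0.2808    0.8475
  solve Keq expr → x = 0.06809; check Q = 6.6090e+04
Then change container volume by factor 1.5 (V_new/V_old).
Step 2:
                  A         X         B         C
  Initial    0.2291  0.001144    0.1872     0.565
  Change          0         0         0         0
  Equil      0.2291  0.001144    0.1872     0.565
  solve Keq expr → x = 0; check Q = 6.6090e+04
Then add 0.1092 M of A.
Step 3:
                  A         X         B         C
  Initial    0.3383  0.001144    0.1872     0.565
  Change  -1.0064e-04 -2.0127e-04 2.0127e-04 1.0064e-04
  Equil      0.3382 9.4227e-04    0.1874    0.5651
  solve Keq expr → x = 1.0064e-04; check Q = 6.6090e+04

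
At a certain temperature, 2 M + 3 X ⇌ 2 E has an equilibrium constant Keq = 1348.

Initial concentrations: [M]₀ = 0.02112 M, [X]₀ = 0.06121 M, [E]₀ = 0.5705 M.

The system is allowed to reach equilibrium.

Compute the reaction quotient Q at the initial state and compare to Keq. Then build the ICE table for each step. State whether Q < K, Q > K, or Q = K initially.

Q₀ = 3.1817e+06; Q > K (proceeds reverse)

Q₀ = 3.1817e+06 vs Keq = 1348 ⇒ Q>K, reverse
Step 1:
                    M           X           E
  Initial     0.02112     0.06121      0.5705
  Change       0.1042      0.1562     -0.1042
  Equil        0.1253      0.2174      0.4663
  solve Keq expr → x = -0.05208; check Q = 1348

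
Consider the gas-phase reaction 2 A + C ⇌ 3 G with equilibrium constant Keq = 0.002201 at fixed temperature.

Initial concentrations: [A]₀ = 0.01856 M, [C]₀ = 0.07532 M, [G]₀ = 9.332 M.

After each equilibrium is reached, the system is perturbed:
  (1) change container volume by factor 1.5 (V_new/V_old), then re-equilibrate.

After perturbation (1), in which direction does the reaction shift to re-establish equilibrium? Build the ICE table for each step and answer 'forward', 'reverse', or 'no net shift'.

Direction: no net shift

Q₀ = 3.1323e+07 vs Keq = 0.002201 ⇒ Q>K, reverse
Step 1:
                  A         C         G
  init      0.01856   0.07532     9.332
  Δ           5.817     2.908    -8.725
  eq          5.835     2.984     0.607
  solve Keq expr → x = -2.908; check Q = 0.002201
Then change container volume by factor 1.5 (V_new/V_old).
Step 2:
                  A         C         G
  init         3.89     1.989    0.4046
  Δ               0         0         0
  eq           3.89     1.989    0.4046
  solve Keq expr → x = 0; check Q = 0.002201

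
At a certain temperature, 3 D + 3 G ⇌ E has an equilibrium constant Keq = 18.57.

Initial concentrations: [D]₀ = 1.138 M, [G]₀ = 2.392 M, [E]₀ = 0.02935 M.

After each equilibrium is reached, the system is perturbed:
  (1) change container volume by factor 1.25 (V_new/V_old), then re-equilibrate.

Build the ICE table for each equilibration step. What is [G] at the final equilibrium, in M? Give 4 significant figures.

Q₀ = 0.001455 vs Keq = 18.57 ⇒ Q<K, forward
Step 1:
                   D          G          E
  I            1.138      2.392    0.02935
  C          -0.9535    -0.9535     0.3178
  E           0.1845      1.439     0.3472
  solve Keq expr → x = 0.3178; check Q = 18.57
Then change container volume by factor 1.25 (V_new/V_old).
Step 2:
                   D          G          E
  I           0.1476      1.151     0.2777
  C          0.05271    0.05271   -0.01757
  E           0.2003      1.204     0.2602
  solve Keq expr → x = -0.01757; check Q = 18.57

[G]_eq = 1.204 M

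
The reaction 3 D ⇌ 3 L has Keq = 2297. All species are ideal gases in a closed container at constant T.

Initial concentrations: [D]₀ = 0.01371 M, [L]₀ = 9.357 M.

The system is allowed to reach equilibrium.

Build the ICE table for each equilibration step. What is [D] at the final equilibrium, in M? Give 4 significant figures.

Q₀ = 3.1791e+08 vs Keq = 2297 ⇒ Q>K, reverse
Step 1:
                    D           L
  init        0.01371       9.357
  Δ            0.6465     -0.6465
  eq           0.6602       8.711
  solve Keq expr → x = -0.2155; check Q = 2297

[D]_eq = 0.6602 M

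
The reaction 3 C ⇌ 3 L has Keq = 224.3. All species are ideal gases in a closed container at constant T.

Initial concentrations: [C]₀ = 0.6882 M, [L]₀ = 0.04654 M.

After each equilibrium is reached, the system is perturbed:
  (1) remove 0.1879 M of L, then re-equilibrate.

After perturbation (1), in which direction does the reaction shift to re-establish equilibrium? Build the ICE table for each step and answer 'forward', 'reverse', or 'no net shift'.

Direction: forward

Q₀ = 3.0927e-04 vs Keq = 224.3 ⇒ Q<K, forward
Step 1:
                  C         L
  I          0.6882   0.04654
  C         -0.5844    0.5844
  E          0.1038    0.6309
  solve Keq expr → x = 0.1948; check Q = 224.3
Then remove 0.1879 M of L.
Step 2:
                  C         L
  I          0.1038     0.443
  C        -0.02655   0.02655
  E         0.07728    0.4696
  solve Keq expr → x = 0.008852; check Q = 224.3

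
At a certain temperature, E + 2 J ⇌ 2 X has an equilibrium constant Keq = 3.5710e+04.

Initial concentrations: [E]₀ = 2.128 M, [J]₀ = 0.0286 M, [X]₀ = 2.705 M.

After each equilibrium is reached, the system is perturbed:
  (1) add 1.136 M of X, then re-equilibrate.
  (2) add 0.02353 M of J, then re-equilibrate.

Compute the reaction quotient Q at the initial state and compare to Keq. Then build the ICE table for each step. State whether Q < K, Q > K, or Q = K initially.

Q₀ = 4204; Q < K (proceeds forward)

Q₀ = 4204 vs Keq = 3.5710e+04 ⇒ Q<K, forward
Step 1:
                    E           J           X
  I             2.128      0.0286       2.705
  C         -0.009349     -0.0187      0.0187
  E             2.119    0.009902       2.724
  solve Keq expr → x = 0.009349; check Q = 3.5710e+04
Then add 1.136 M of X.
Step 2:
                    E           J           X
  I             2.119    0.009902        3.86
  C          0.002054    0.004108   -0.004108
  E             2.121     0.01401       3.856
  solve Keq expr → x = -0.002054; check Q = 3.5710e+04
Then add 0.02353 M of J.
Step 3:
                    E           J           X
  I             2.121     0.03754       3.856
  C           -0.0117    -0.02341     0.02341
  E             2.109     0.01413       3.879
  solve Keq expr → x = 0.0117; check Q = 3.5710e+04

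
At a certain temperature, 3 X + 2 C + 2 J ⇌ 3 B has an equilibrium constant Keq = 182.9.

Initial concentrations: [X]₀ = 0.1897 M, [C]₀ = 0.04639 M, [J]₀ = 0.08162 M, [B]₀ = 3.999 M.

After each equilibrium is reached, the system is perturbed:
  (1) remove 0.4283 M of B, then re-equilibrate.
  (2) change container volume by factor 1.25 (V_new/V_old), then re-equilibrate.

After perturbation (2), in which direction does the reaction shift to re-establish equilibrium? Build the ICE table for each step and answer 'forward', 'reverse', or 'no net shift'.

Direction: reverse

Q₀ = 6.5345e+08 vs Keq = 182.9 ⇒ Q>K, reverse
Step 1:
                  X         C         J         B
  init       0.1897   0.04639   0.08162     3.999
  Δ          0.8452    0.5634    0.5634   -0.8452
  eq          1.035    0.6098    0.6451     3.154
  solve Keq expr → x = -0.2817; check Q = 182.9
Then remove 0.4283 M of B.
Step 2:
                  X         C         J         B
  init        1.035    0.6098    0.6451     2.726
  Δ        -0.05188  -0.03459  -0.03459   0.05188
  eq          0.983    0.5753    0.6105     2.777
  solve Keq expr → x = 0.01729; check Q = 182.9
Then change container volume by factor 1.25 (V_new/V_old).
Step 3:
                  X         C         J         B
  init       0.7864    0.4602    0.4884     2.222
  Δ         0.08661   0.05774   0.05774  -0.08661
  eq          0.873    0.5179    0.5461     2.135
  solve Keq expr → x = -0.02887; check Q = 182.9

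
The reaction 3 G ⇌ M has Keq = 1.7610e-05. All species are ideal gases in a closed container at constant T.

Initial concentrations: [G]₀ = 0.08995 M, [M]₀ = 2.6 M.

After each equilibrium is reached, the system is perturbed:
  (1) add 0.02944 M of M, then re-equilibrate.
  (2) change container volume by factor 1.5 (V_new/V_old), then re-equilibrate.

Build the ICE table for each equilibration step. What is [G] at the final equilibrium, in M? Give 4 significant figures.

Q₀ = 3572 vs Keq = 1.7610e-05 ⇒ Q>K, reverse
Step 1:
                    G           M
  I           0.08995         2.6
  C             7.774      -2.591
  E             7.864    0.008565
  solve Keq expr → x = -2.591; check Q = 1.7610e-05
Then add 0.02944 M of M.
Step 2:
                    G           M
  I             7.864     0.03801
  C           0.08745    -0.02915
  E             7.952    0.008854
  solve Keq expr → x = -0.02915; check Q = 1.7610e-05
Then change container volume by factor 1.5 (V_new/V_old).
Step 3:
                    G           M
  I             5.301    0.005903
  C          0.009794   -0.003265
  E             5.311    0.002638
  solve Keq expr → x = -0.003265; check Q = 1.7610e-05

[G]_eq = 5.311 M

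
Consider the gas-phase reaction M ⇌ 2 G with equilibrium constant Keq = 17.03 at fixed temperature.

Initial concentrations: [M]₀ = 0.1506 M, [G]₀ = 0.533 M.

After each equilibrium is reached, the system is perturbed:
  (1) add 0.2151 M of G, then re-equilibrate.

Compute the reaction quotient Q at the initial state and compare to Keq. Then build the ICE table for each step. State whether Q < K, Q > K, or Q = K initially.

Q₀ = 1.886; Q < K (proceeds forward)

Q₀ = 1.886 vs Keq = 17.03 ⇒ Q<K, forward
Step 1:
                  M         G
  Initial    0.1506     0.533
  Change    -0.1162    0.2324
  Equil      0.0344    0.7654
  solve Keq expr → x = 0.1162; check Q = 17.03
Then add 0.2151 M of G.
Step 2:
                  M         G
  Initial    0.0344    0.9805
  Change    0.01799  -0.03597
  Equil     0.05239    0.9445
  solve Keq expr → x = -0.01799; check Q = 17.03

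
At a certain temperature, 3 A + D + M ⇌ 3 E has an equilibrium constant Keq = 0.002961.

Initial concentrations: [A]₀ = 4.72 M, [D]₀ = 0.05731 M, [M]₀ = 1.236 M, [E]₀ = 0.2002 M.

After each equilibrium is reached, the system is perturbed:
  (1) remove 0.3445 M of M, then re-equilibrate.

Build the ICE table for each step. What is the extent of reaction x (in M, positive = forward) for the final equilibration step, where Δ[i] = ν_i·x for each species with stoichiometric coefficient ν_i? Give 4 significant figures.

Q₀ = 0.001077 vs Keq = 0.002961 ⇒ Q<K, forward
Step 1:
                   A          D          M          E
  Initial       4.72    0.05731      1.236     0.2002
  Change    -0.04778   -0.01593   -0.01593    0.04778
  Equil        4.672    0.04138       1.22      0.248
  solve Keq expr → x = 0.01593; check Q = 0.002961
Then remove 0.3445 M of M.
Step 2:
                   A          D          M          E
  Initial      4.672    0.04138     0.8756      0.248
  Change     0.01572   0.005241   0.005241   -0.01572
  Equil        4.688    0.04663     0.8808     0.2323
  solve Keq expr → x = -0.005241; check Q = 0.002961

x = -0.005241 M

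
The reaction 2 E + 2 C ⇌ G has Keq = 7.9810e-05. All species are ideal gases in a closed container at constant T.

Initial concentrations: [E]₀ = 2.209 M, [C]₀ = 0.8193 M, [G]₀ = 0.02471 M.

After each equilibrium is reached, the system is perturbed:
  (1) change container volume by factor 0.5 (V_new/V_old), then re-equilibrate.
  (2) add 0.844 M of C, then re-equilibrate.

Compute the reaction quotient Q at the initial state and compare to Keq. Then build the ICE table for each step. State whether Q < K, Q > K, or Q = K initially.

Q₀ = 0.007544; Q > K (proceeds reverse)

Q₀ = 0.007544 vs Keq = 7.9810e-05 ⇒ Q>K, reverse
Step 1:
                   E          C          G
  I            2.209     0.8193    0.02471
  C          0.04881    0.04881    -0.0244
  E            2.258     0.8681 3.0660e-04
  solve Keq expr → x = -0.0244; check Q = 7.9810e-05
Then change container volume by factor 0.5 (V_new/V_old).
Step 2:
                   E          C          G
  I            4.516      1.736 6.1321e-04
  C        -0.008453  -0.008453   0.004227
  E            4.507      1.728    0.00484
  solve Keq expr → x = 0.004227; check Q = 7.9810e-05
Then add 0.844 M of C.
Step 3:
                   E          C          G
  I            4.507      2.572    0.00484
  C         -0.01147   -0.01147   0.005734
  E            4.496       2.56    0.01057
  solve Keq expr → x = 0.005734; check Q = 7.9810e-05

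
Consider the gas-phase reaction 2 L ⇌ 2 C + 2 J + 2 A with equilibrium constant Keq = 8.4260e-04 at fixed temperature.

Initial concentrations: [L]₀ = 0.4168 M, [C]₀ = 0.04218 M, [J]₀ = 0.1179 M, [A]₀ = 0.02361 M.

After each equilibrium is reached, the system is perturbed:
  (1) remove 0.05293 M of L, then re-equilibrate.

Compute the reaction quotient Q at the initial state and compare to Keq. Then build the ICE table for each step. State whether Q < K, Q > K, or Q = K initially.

Q₀ = 7.9356e-08 vs Keq = 8.4260e-04 ⇒ Q<K, forward
Step 1:
                   L          C          J          A
  I           0.4168    0.04218     0.1179    0.02361
  C          -0.1423     0.1423     0.1423     0.1423
  E           0.2745     0.1845     0.2602     0.1659
  solve Keq expr → x = 0.07116; check Q = 8.4260e-04
Then remove 0.05293 M of L.
Step 2:
                   L          C          J          A
  I           0.2215     0.1845     0.2602     0.1659
  C          0.01064   -0.01064   -0.01064   -0.01064
  E           0.2322     0.1739     0.2496     0.1553
  solve Keq expr → x = -0.005318; check Q = 8.4260e-04

Q₀ = 7.9356e-08; Q < K (proceeds forward)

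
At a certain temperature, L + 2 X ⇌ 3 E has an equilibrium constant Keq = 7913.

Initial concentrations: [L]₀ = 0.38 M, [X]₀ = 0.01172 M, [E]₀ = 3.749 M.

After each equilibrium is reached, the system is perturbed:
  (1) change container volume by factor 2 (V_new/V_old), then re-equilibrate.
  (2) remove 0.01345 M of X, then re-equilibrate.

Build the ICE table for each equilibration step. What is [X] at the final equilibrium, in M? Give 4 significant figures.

Q₀ = 1.0095e+06 vs Keq = 7913 ⇒ Q>K, reverse
Step 1:
                  L         X         E
  I            0.38   0.01172     3.749
  C         0.05234    0.1047    -0.157
  E          0.4323    0.1164     3.592
  solve Keq expr → x = -0.05234; check Q = 7913
Then change container volume by factor 2 (V_new/V_old).
Step 2:
                  L         X         E
  I          0.2162    0.0582     1.796
  C               0         0         0
  E          0.2162    0.0582     1.796
  solve Keq expr → x = 0; check Q = 7913
Then remove 0.01345 M of X.
Step 3:
                  L         X         E
  I          0.2162   0.04475     1.796
  C        0.005911   0.01182  -0.01773
  E          0.2221   0.05657     1.778
  solve Keq expr → x = -0.005911; check Q = 7913

[X]_eq = 0.05657 M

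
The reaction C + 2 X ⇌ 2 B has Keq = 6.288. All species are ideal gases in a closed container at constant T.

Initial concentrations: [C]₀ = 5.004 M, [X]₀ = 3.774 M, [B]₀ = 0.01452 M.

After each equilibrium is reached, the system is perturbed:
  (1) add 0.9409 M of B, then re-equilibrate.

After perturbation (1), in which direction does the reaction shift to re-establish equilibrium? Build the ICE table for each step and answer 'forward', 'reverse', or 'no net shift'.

Direction: reverse

Q₀ = 2.9581e-06 vs Keq = 6.288 ⇒ Q<K, forward
Step 1:
                    C           X           B
  I             5.004       3.774     0.01452
  C            -1.552      -3.105       3.105
  E             3.452      0.6695       3.119
  solve Keq expr → x = 1.552; check Q = 6.288
Then add 0.9409 M of B.
Step 2:
                    C           X           B
  I             3.452      0.6695        4.06
  C           0.07925      0.1585     -0.1585
  E             3.531       0.828       3.901
  solve Keq expr → x = -0.07925; check Q = 6.288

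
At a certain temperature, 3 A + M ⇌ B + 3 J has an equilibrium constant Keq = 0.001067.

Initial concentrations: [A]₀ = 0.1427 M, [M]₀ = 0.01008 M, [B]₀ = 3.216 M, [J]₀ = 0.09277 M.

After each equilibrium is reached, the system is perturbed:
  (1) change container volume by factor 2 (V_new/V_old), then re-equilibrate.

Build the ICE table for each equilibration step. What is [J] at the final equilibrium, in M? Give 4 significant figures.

[J]_eq = 0.002713 M

Q₀ = 87.66 vs Keq = 0.001067 ⇒ Q>K, reverse
Step 1:
                   A          M          B          J
  I           0.1427    0.01008      3.216    0.09277
  C          0.08734    0.02911   -0.02911   -0.08734
  E             0.23    0.03919      3.187   0.005426
  solve Keq expr → x = -0.02911; check Q = 0.001067
Then change container volume by factor 2 (V_new/V_old).
Step 2:
                   A          M          B          J
  I            0.115     0.0196      1.593   0.002713
  C                0          0          0          0
  E            0.115     0.0196      1.593   0.002713
  solve Keq expr → x = 0; check Q = 0.001067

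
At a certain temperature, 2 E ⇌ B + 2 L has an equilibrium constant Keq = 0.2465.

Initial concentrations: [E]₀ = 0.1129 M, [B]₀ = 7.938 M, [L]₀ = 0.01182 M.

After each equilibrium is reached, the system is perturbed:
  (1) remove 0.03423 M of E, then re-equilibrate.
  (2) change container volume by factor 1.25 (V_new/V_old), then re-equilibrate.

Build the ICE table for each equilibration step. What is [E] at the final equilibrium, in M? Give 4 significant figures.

Q₀ = 0.08701 vs Keq = 0.2465 ⇒ Q<K, forward
Step 1:
                   E          B          L
  I           0.1129      7.938    0.01182
  C        -0.006862   0.003431   0.006862
  E            0.106      7.941    0.01868
  solve Keq expr → x = 0.003431; check Q = 0.2465
Then remove 0.03423 M of E.
Step 2:
                   E          B          L
  I          0.07181      7.941    0.01868
  C         0.005125  -0.002563  -0.005125
  E          0.07693      7.939    0.01356
  solve Keq expr → x = -0.002563; check Q = 0.2465
Then change container volume by factor 1.25 (V_new/V_old).
Step 3:
                   E          B          L
  I          0.06155      6.351    0.01085
  C        -0.001069 5.3450e-04   0.001069
  E          0.06048      6.352    0.01191
  solve Keq expr → x = 5.3450e-04; check Q = 0.2465

[E]_eq = 0.06048 M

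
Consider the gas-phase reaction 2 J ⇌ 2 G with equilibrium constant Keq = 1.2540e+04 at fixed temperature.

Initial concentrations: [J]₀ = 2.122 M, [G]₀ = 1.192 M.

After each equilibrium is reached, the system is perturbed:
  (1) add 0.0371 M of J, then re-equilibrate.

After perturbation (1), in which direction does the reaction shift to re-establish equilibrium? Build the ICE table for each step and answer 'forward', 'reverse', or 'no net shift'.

Q₀ = 0.3155 vs Keq = 1.2540e+04 ⇒ Q<K, forward
Step 1:
                   J          G
  Initial      2.122      1.192
  Change      -2.093      2.093
  Equil      0.02933      3.285
  solve Keq expr → x = 1.046; check Q = 1.2540e+04
Then add 0.0371 M of J.
Step 2:
                   J          G
  Initial    0.06643      3.285
  Change    -0.03677    0.03677
  Equil      0.02966      3.321
  solve Keq expr → x = 0.01839; check Q = 1.2540e+04

Direction: forward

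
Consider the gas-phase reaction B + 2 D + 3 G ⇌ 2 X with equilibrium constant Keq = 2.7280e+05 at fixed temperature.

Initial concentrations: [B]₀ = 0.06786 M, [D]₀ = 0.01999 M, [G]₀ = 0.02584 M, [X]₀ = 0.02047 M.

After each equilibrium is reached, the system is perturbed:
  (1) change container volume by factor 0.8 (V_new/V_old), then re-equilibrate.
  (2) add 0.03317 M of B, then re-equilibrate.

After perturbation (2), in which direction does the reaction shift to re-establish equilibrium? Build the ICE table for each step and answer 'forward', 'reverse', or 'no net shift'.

Q₀ = 8.9561e+05 vs Keq = 2.7280e+05 ⇒ Q>K, reverse
Step 1:
                  B         D         G         X
  Initial   0.06786   0.01999   0.02584   0.02047
  Change   0.001624  0.003249  0.004873 -0.003249
  Equil     0.06948   0.02324   0.03071   0.01722
  solve Keq expr → x = -0.001624; check Q = 2.7280e+05
Then change container volume by factor 0.8 (V_new/V_old).
Step 2:
                  B         D         G         X
  Initial   0.08686   0.02905   0.03839   0.02153
  Change  -0.001537 -0.003075 -0.004612  0.003075
  Equil     0.08532   0.02597   0.03378    0.0246
  solve Keq expr → x = 0.001537; check Q = 2.7280e+05
Then add 0.03317 M of B.
Step 3:
                  B         D         G         X
  Initial    0.1185   0.02597   0.03378    0.0246
  Change  -5.4918e-04 -0.001098 -0.001648  0.001098
  Equil      0.1179   0.02488   0.03213    0.0257
  solve Keq expr → x = 5.4918e-04; check Q = 2.7280e+05

Direction: forward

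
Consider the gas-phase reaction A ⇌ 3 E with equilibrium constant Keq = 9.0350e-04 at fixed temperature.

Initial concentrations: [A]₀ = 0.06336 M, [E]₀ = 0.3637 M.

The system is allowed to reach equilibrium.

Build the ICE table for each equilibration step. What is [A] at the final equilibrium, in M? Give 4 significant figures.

Q₀ = 0.7593 vs Keq = 9.0350e-04 ⇒ Q>K, reverse
Step 1:
                  A         E
  init      0.06336    0.3637
  Δ          0.1035   -0.3105
  eq         0.1669   0.05322
  solve Keq expr → x = -0.1035; check Q = 9.0350e-04

[A]_eq = 0.1669 M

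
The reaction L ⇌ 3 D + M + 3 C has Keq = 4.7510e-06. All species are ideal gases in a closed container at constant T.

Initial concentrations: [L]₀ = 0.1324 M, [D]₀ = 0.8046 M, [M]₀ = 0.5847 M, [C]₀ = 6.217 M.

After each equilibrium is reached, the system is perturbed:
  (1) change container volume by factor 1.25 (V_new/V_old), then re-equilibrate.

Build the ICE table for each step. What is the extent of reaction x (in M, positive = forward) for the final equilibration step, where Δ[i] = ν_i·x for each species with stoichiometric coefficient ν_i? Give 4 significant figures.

Q₀ = 552.7 vs Keq = 4.7510e-06 ⇒ Q>K, reverse
Step 1:
                   L          D          M          C
  I           0.1324     0.8046     0.5847      6.217
  C           0.2671    -0.8012    -0.2671    -0.8012
  E           0.3995   0.003351     0.3176      5.416
  solve Keq expr → x = -0.2671; check Q = 4.7510e-06
Then change container volume by factor 1.25 (V_new/V_old).
Step 2:
                   L          D          M          C
  I           0.3196   0.002681     0.2541      4.333
  C       -5.0048e-04   0.001501 5.0048e-04   0.001501
  E           0.3191   0.004182     0.2546      4.334
  solve Keq expr → x = 5.0048e-04; check Q = 4.7510e-06

x = 5.0048e-04 M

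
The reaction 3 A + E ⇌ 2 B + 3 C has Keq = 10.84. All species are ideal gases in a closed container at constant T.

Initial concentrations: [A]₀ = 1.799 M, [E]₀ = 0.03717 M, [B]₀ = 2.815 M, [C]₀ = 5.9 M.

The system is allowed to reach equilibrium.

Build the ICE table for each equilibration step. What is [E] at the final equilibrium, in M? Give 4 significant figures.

[E]_eq = 0.5706 M

Q₀ = 7520 vs Keq = 10.84 ⇒ Q>K, reverse
Step 1:
                   A          E          B          C
  Initial      1.799    0.03717      2.815        5.9
  Change         1.6     0.5334     -1.067       -1.6
  Equil        3.399     0.5706      1.748        4.3
  solve Keq expr → x = -0.5334; check Q = 10.84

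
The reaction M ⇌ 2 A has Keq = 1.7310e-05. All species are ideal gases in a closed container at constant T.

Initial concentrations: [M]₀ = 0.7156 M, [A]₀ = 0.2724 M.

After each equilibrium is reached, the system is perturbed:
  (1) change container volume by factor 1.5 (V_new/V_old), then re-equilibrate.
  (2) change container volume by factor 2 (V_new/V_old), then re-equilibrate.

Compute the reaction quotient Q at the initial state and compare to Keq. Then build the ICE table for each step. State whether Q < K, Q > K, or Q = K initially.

Q₀ = 0.1037 vs Keq = 1.7310e-05 ⇒ Q>K, reverse
Step 1:
                   M          A
  init        0.7156     0.2724
  Δ           0.1343    -0.2686
  eq          0.8499   0.003836
  solve Keq expr → x = -0.1343; check Q = 1.7310e-05
Then change container volume by factor 1.5 (V_new/V_old).
Step 2:
                   M          A
  init        0.5666   0.002557
  Δ       -2.8694e-04 5.7389e-04
  eq          0.5663   0.003131
  solve Keq expr → x = 2.8694e-04; check Q = 1.7310e-05
Then change container volume by factor 2 (V_new/V_old).
Step 3:
                   M          A
  init        0.2832   0.001565
  Δ       -3.2358e-04 6.4717e-04
  eq          0.2828   0.002213
  solve Keq expr → x = 3.2358e-04; check Q = 1.7310e-05

Q₀ = 0.1037; Q > K (proceeds reverse)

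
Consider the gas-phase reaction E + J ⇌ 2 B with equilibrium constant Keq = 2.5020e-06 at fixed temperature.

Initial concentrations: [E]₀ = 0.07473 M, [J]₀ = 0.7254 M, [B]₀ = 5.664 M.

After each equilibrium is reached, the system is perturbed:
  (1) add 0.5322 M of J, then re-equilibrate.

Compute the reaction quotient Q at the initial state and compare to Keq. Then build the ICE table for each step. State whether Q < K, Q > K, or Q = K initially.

Q₀ = 591.8; Q > K (proceeds reverse)

Q₀ = 591.8 vs Keq = 2.5020e-06 ⇒ Q>K, reverse
Step 1:
                   E          J          B
  Initial    0.07473     0.7254      5.664
  Change       2.829      2.829     -5.659
  Equil        2.904      3.555   0.005082
  solve Keq expr → x = -2.829; check Q = 2.5020e-06
Then add 0.5322 M of J.
Step 2:
                   E          J          B
  Initial      2.904      4.087   0.005082
  Change  -1.8344e-04 -1.8344e-04 3.6689e-04
  Equil        2.904      4.087   0.005449
  solve Keq expr → x = 1.8344e-04; check Q = 2.5020e-06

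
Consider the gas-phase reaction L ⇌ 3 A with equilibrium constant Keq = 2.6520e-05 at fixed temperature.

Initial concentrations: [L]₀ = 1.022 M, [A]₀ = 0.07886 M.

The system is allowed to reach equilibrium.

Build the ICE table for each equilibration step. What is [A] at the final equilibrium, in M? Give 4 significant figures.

[A]_eq = 0.0302 M

Q₀ = 4.7987e-04 vs Keq = 2.6520e-05 ⇒ Q>K, reverse
Step 1:
                   L          A
  init         1.022    0.07886
  Δ          0.01622   -0.04866
  eq           1.038     0.0302
  solve Keq expr → x = -0.01622; check Q = 2.6520e-05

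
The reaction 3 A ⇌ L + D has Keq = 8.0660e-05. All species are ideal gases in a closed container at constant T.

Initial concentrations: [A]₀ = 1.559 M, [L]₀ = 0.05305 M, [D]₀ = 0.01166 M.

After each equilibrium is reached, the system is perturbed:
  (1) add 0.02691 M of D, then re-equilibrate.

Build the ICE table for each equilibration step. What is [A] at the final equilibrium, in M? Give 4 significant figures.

Q₀ = 1.6325e-04 vs Keq = 8.0660e-05 ⇒ Q>K, reverse
Step 1:
                  A         L         D
  Initial     1.559   0.05305   0.01166
  Change    0.01529 -0.005097 -0.005097
  Equil       1.574   0.04795  0.006563
  solve Keq expr → x = -0.005097; check Q = 8.0660e-05
Then add 0.02691 M of D.
Step 2:
                  A         L         D
  Initial     1.574   0.04795   0.03347
  Change    0.06172  -0.02057  -0.02057
  Equil       1.636   0.02738    0.0129
  solve Keq expr → x = -0.02057; check Q = 8.0660e-05

[A]_eq = 1.636 M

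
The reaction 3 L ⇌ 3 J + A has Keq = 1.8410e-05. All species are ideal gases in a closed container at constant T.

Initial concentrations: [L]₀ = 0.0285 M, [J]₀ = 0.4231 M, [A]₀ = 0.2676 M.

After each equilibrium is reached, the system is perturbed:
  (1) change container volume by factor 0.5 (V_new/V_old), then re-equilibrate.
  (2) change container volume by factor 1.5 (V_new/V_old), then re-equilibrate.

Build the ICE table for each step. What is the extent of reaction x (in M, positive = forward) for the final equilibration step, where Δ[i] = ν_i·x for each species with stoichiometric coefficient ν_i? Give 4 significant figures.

Q₀ = 875.5 vs Keq = 1.8410e-05 ⇒ Q>K, reverse
Step 1:
                    L           J           A
  Initial      0.0285      0.4231      0.2676
  Change       0.4009     -0.4009     -0.1336
  Equil        0.4294     0.02216       0.134
  solve Keq expr → x = -0.1336; check Q = 1.8410e-05
Then change container volume by factor 0.5 (V_new/V_old).
Step 2:
                    L           J           A
  Initial      0.8589     0.04432      0.2679
  Change     0.008661   -0.008661   -0.002887
  Equil        0.8675     0.03566       0.265
  solve Keq expr → x = -0.002887; check Q = 1.8410e-05
Then change container volume by factor 1.5 (V_new/V_old).
Step 3:
                    L           J           A
  Initial      0.5784     0.02378      0.1767
  Change    -0.003234    0.003234    0.001078
  Equil        0.5751     0.02701      0.1778
  solve Keq expr → x = 0.001078; check Q = 1.8410e-05

x = 0.001078 M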